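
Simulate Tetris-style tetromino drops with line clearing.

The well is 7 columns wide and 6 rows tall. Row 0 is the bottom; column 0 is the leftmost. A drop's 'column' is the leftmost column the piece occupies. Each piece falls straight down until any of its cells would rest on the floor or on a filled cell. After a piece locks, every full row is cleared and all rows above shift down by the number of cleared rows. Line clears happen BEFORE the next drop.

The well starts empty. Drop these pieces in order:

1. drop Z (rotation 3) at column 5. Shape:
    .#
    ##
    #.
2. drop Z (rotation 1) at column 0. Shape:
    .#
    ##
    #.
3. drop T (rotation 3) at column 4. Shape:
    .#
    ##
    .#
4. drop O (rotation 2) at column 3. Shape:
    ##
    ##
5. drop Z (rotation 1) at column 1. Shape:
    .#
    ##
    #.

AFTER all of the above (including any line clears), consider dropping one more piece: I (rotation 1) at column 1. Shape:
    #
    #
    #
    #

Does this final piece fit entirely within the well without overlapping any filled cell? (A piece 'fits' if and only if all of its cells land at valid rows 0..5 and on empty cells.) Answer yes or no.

Drop 1: Z rot3 at col 5 lands with bottom-row=0; cleared 0 line(s) (total 0); column heights now [0 0 0 0 0 2 3], max=3
Drop 2: Z rot1 at col 0 lands with bottom-row=0; cleared 0 line(s) (total 0); column heights now [2 3 0 0 0 2 3], max=3
Drop 3: T rot3 at col 4 lands with bottom-row=2; cleared 0 line(s) (total 0); column heights now [2 3 0 0 4 5 3], max=5
Drop 4: O rot2 at col 3 lands with bottom-row=4; cleared 0 line(s) (total 0); column heights now [2 3 0 6 6 5 3], max=6
Drop 5: Z rot1 at col 1 lands with bottom-row=3; cleared 0 line(s) (total 0); column heights now [2 5 6 6 6 5 3], max=6
Test piece I rot1 at col 1 (width 1): heights before test = [2 5 6 6 6 5 3]; fits = False

Answer: no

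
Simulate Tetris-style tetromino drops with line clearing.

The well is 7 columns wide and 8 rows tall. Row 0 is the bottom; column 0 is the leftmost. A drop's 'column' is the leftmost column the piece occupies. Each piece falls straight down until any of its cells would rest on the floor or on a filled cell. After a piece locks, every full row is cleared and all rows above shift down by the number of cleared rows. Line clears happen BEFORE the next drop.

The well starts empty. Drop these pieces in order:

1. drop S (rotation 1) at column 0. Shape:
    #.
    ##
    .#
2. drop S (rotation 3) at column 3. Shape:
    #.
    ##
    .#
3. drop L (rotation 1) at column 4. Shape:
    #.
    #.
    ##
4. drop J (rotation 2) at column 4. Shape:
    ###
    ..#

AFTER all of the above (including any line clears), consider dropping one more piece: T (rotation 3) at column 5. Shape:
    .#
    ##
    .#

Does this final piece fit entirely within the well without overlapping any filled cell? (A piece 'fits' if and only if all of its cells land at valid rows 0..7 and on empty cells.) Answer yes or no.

Drop 1: S rot1 at col 0 lands with bottom-row=0; cleared 0 line(s) (total 0); column heights now [3 2 0 0 0 0 0], max=3
Drop 2: S rot3 at col 3 lands with bottom-row=0; cleared 0 line(s) (total 0); column heights now [3 2 0 3 2 0 0], max=3
Drop 3: L rot1 at col 4 lands with bottom-row=2; cleared 0 line(s) (total 0); column heights now [3 2 0 3 5 3 0], max=5
Drop 4: J rot2 at col 4 lands with bottom-row=4; cleared 0 line(s) (total 0); column heights now [3 2 0 3 6 6 6], max=6
Test piece T rot3 at col 5 (width 2): heights before test = [3 2 0 3 6 6 6]; fits = False

Answer: no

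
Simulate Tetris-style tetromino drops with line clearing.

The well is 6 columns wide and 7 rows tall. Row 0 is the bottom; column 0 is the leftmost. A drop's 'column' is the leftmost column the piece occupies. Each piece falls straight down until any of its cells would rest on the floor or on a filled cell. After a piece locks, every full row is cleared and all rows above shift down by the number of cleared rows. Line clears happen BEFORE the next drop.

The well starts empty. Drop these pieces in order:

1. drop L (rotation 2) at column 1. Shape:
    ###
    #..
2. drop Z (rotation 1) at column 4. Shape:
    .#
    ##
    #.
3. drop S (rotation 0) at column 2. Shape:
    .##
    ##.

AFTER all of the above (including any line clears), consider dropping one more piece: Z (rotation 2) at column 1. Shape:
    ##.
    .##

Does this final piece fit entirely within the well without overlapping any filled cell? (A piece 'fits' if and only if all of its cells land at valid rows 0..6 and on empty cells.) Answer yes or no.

Answer: yes

Derivation:
Drop 1: L rot2 at col 1 lands with bottom-row=0; cleared 0 line(s) (total 0); column heights now [0 2 2 2 0 0], max=2
Drop 2: Z rot1 at col 4 lands with bottom-row=0; cleared 0 line(s) (total 0); column heights now [0 2 2 2 2 3], max=3
Drop 3: S rot0 at col 2 lands with bottom-row=2; cleared 0 line(s) (total 0); column heights now [0 2 3 4 4 3], max=4
Test piece Z rot2 at col 1 (width 3): heights before test = [0 2 3 4 4 3]; fits = True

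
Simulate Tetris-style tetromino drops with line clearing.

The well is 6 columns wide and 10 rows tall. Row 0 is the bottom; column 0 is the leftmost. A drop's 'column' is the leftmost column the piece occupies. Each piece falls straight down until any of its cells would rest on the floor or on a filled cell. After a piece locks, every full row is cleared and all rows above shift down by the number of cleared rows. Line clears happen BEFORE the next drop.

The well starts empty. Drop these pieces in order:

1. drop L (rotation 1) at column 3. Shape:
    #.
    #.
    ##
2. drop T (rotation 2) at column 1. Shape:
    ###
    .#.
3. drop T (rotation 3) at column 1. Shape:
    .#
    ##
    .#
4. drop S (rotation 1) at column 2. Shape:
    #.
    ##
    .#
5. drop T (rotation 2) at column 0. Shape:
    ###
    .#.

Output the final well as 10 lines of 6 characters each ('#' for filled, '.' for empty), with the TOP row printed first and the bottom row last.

Answer: ###...
.##...
..##..
..##..
.##...
..#...
.###..
..##..
...#..
...##.

Derivation:
Drop 1: L rot1 at col 3 lands with bottom-row=0; cleared 0 line(s) (total 0); column heights now [0 0 0 3 1 0], max=3
Drop 2: T rot2 at col 1 lands with bottom-row=2; cleared 0 line(s) (total 0); column heights now [0 4 4 4 1 0], max=4
Drop 3: T rot3 at col 1 lands with bottom-row=4; cleared 0 line(s) (total 0); column heights now [0 6 7 4 1 0], max=7
Drop 4: S rot1 at col 2 lands with bottom-row=6; cleared 0 line(s) (total 0); column heights now [0 6 9 8 1 0], max=9
Drop 5: T rot2 at col 0 lands with bottom-row=8; cleared 0 line(s) (total 0); column heights now [10 10 10 8 1 0], max=10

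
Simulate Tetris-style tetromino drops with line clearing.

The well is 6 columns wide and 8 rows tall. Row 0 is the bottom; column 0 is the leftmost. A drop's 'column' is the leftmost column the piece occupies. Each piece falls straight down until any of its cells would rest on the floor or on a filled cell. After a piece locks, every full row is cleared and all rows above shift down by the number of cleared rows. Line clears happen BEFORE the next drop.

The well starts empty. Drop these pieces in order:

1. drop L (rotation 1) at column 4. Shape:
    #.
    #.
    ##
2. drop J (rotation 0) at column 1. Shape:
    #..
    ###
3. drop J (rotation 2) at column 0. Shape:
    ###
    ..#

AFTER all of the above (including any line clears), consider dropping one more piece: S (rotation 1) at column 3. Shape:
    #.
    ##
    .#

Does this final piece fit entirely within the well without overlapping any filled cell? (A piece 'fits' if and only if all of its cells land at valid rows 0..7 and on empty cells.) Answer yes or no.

Drop 1: L rot1 at col 4 lands with bottom-row=0; cleared 0 line(s) (total 0); column heights now [0 0 0 0 3 1], max=3
Drop 2: J rot0 at col 1 lands with bottom-row=0; cleared 0 line(s) (total 0); column heights now [0 2 1 1 3 1], max=3
Drop 3: J rot2 at col 0 lands with bottom-row=1; cleared 0 line(s) (total 0); column heights now [3 3 3 1 3 1], max=3
Test piece S rot1 at col 3 (width 2): heights before test = [3 3 3 1 3 1]; fits = True

Answer: yes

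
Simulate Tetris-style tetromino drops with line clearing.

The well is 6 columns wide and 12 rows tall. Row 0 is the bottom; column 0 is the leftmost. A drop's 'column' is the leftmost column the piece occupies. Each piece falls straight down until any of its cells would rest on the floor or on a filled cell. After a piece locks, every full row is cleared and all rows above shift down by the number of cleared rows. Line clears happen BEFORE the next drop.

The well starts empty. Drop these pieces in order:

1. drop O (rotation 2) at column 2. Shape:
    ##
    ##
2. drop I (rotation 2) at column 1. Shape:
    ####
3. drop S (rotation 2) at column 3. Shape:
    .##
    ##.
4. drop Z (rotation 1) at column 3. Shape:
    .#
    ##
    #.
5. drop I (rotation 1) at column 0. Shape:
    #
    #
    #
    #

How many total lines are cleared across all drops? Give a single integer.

Drop 1: O rot2 at col 2 lands with bottom-row=0; cleared 0 line(s) (total 0); column heights now [0 0 2 2 0 0], max=2
Drop 2: I rot2 at col 1 lands with bottom-row=2; cleared 0 line(s) (total 0); column heights now [0 3 3 3 3 0], max=3
Drop 3: S rot2 at col 3 lands with bottom-row=3; cleared 0 line(s) (total 0); column heights now [0 3 3 4 5 5], max=5
Drop 4: Z rot1 at col 3 lands with bottom-row=4; cleared 0 line(s) (total 0); column heights now [0 3 3 6 7 5], max=7
Drop 5: I rot1 at col 0 lands with bottom-row=0; cleared 0 line(s) (total 0); column heights now [4 3 3 6 7 5], max=7

Answer: 0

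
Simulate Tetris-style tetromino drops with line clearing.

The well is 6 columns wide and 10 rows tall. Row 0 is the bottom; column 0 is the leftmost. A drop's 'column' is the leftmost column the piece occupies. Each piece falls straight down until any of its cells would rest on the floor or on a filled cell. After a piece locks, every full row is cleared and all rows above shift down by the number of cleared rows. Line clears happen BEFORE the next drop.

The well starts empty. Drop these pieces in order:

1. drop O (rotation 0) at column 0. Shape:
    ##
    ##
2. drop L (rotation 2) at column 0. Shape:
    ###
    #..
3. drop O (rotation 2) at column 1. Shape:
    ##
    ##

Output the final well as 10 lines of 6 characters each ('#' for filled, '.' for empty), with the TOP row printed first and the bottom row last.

Answer: ......
......
......
......
.##...
.##...
###...
#.....
##....
##....

Derivation:
Drop 1: O rot0 at col 0 lands with bottom-row=0; cleared 0 line(s) (total 0); column heights now [2 2 0 0 0 0], max=2
Drop 2: L rot2 at col 0 lands with bottom-row=2; cleared 0 line(s) (total 0); column heights now [4 4 4 0 0 0], max=4
Drop 3: O rot2 at col 1 lands with bottom-row=4; cleared 0 line(s) (total 0); column heights now [4 6 6 0 0 0], max=6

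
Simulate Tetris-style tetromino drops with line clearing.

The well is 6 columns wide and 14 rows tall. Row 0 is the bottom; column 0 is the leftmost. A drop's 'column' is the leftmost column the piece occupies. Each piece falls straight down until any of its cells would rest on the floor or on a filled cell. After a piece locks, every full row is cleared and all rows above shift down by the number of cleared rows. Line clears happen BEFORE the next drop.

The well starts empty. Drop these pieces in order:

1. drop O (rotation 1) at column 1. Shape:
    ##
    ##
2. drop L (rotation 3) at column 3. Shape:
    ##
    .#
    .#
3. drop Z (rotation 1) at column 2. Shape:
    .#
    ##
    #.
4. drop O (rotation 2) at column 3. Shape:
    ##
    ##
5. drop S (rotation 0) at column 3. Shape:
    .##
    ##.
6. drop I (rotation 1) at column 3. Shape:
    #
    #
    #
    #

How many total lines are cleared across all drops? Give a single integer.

Drop 1: O rot1 at col 1 lands with bottom-row=0; cleared 0 line(s) (total 0); column heights now [0 2 2 0 0 0], max=2
Drop 2: L rot3 at col 3 lands with bottom-row=0; cleared 0 line(s) (total 0); column heights now [0 2 2 3 3 0], max=3
Drop 3: Z rot1 at col 2 lands with bottom-row=2; cleared 0 line(s) (total 0); column heights now [0 2 4 5 3 0], max=5
Drop 4: O rot2 at col 3 lands with bottom-row=5; cleared 0 line(s) (total 0); column heights now [0 2 4 7 7 0], max=7
Drop 5: S rot0 at col 3 lands with bottom-row=7; cleared 0 line(s) (total 0); column heights now [0 2 4 8 9 9], max=9
Drop 6: I rot1 at col 3 lands with bottom-row=8; cleared 0 line(s) (total 0); column heights now [0 2 4 12 9 9], max=12

Answer: 0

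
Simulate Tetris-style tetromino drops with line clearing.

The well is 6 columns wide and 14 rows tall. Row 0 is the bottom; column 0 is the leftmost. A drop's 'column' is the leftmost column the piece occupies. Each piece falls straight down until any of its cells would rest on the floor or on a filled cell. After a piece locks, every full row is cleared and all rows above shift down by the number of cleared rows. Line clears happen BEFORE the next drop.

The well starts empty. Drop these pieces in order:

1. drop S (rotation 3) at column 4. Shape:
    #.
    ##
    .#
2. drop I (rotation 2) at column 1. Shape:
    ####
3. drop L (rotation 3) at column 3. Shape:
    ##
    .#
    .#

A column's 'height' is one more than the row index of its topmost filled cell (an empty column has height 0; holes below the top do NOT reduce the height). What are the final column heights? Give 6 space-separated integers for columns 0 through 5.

Answer: 0 4 4 7 7 2

Derivation:
Drop 1: S rot3 at col 4 lands with bottom-row=0; cleared 0 line(s) (total 0); column heights now [0 0 0 0 3 2], max=3
Drop 2: I rot2 at col 1 lands with bottom-row=3; cleared 0 line(s) (total 0); column heights now [0 4 4 4 4 2], max=4
Drop 3: L rot3 at col 3 lands with bottom-row=4; cleared 0 line(s) (total 0); column heights now [0 4 4 7 7 2], max=7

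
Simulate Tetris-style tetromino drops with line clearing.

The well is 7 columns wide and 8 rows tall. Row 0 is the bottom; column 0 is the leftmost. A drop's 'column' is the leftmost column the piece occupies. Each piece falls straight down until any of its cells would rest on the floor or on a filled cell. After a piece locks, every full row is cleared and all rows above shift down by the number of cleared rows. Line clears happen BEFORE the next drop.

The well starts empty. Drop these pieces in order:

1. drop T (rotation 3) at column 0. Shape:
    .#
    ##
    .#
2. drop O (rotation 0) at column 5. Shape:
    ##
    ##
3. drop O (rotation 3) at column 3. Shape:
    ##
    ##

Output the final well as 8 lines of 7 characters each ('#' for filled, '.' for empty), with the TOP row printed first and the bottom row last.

Answer: .......
.......
.......
.......
.......
.#.....
##.####
.#.####

Derivation:
Drop 1: T rot3 at col 0 lands with bottom-row=0; cleared 0 line(s) (total 0); column heights now [2 3 0 0 0 0 0], max=3
Drop 2: O rot0 at col 5 lands with bottom-row=0; cleared 0 line(s) (total 0); column heights now [2 3 0 0 0 2 2], max=3
Drop 3: O rot3 at col 3 lands with bottom-row=0; cleared 0 line(s) (total 0); column heights now [2 3 0 2 2 2 2], max=3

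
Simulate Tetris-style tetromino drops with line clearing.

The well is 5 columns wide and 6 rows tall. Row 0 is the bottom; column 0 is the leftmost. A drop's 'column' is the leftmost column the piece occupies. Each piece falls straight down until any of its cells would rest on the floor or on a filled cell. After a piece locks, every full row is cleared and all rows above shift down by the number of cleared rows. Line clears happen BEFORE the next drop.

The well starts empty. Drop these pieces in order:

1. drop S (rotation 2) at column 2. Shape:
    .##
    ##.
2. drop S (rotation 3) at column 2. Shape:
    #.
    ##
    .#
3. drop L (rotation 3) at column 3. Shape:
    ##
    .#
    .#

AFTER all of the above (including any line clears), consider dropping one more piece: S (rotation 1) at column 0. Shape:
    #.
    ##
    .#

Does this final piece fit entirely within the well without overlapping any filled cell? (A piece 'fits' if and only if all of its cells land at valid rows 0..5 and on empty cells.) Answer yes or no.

Answer: yes

Derivation:
Drop 1: S rot2 at col 2 lands with bottom-row=0; cleared 0 line(s) (total 0); column heights now [0 0 1 2 2], max=2
Drop 2: S rot3 at col 2 lands with bottom-row=2; cleared 0 line(s) (total 0); column heights now [0 0 5 4 2], max=5
Drop 3: L rot3 at col 3 lands with bottom-row=2; cleared 0 line(s) (total 0); column heights now [0 0 5 5 5], max=5
Test piece S rot1 at col 0 (width 2): heights before test = [0 0 5 5 5]; fits = True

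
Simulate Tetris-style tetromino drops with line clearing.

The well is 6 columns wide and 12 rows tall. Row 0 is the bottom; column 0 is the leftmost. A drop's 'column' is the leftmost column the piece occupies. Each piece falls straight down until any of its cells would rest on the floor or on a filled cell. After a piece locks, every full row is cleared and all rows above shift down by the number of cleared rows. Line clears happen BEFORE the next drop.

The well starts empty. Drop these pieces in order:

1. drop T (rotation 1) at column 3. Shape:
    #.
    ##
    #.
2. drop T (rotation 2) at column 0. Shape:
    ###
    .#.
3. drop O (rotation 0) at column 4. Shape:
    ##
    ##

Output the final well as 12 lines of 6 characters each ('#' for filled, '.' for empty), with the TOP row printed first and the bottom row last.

Answer: ......
......
......
......
......
......
......
......
....##
...###
#####.
.#.#..

Derivation:
Drop 1: T rot1 at col 3 lands with bottom-row=0; cleared 0 line(s) (total 0); column heights now [0 0 0 3 2 0], max=3
Drop 2: T rot2 at col 0 lands with bottom-row=0; cleared 0 line(s) (total 0); column heights now [2 2 2 3 2 0], max=3
Drop 3: O rot0 at col 4 lands with bottom-row=2; cleared 0 line(s) (total 0); column heights now [2 2 2 3 4 4], max=4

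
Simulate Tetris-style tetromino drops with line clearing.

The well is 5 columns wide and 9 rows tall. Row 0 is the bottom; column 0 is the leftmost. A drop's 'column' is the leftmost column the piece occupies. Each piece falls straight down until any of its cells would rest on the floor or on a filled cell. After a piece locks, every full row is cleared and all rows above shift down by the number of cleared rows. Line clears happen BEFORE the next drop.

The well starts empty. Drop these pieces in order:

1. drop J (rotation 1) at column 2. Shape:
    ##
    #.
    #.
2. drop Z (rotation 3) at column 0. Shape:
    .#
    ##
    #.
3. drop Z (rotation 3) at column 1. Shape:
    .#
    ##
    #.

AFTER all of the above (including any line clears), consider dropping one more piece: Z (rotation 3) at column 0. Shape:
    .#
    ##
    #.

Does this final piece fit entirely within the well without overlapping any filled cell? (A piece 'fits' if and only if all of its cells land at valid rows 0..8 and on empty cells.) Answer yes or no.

Drop 1: J rot1 at col 2 lands with bottom-row=0; cleared 0 line(s) (total 0); column heights now [0 0 3 3 0], max=3
Drop 2: Z rot3 at col 0 lands with bottom-row=0; cleared 0 line(s) (total 0); column heights now [2 3 3 3 0], max=3
Drop 3: Z rot3 at col 1 lands with bottom-row=3; cleared 0 line(s) (total 0); column heights now [2 5 6 3 0], max=6
Test piece Z rot3 at col 0 (width 2): heights before test = [2 5 6 3 0]; fits = True

Answer: yes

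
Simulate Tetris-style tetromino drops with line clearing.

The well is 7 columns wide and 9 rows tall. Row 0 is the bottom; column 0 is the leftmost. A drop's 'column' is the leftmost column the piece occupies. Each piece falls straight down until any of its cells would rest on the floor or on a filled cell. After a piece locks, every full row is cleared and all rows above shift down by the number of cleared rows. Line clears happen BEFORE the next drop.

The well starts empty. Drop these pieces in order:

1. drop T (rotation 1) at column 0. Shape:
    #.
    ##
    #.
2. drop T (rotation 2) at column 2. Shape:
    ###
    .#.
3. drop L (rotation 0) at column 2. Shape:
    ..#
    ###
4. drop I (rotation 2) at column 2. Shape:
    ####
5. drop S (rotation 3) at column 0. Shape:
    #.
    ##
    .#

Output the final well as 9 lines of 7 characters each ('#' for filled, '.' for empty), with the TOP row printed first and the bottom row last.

Answer: .......
.......
.......
.......
#.####.
##..#..
#####..
#####..
#..#...

Derivation:
Drop 1: T rot1 at col 0 lands with bottom-row=0; cleared 0 line(s) (total 0); column heights now [3 2 0 0 0 0 0], max=3
Drop 2: T rot2 at col 2 lands with bottom-row=0; cleared 0 line(s) (total 0); column heights now [3 2 2 2 2 0 0], max=3
Drop 3: L rot0 at col 2 lands with bottom-row=2; cleared 0 line(s) (total 0); column heights now [3 2 3 3 4 0 0], max=4
Drop 4: I rot2 at col 2 lands with bottom-row=4; cleared 0 line(s) (total 0); column heights now [3 2 5 5 5 5 0], max=5
Drop 5: S rot3 at col 0 lands with bottom-row=2; cleared 0 line(s) (total 0); column heights now [5 4 5 5 5 5 0], max=5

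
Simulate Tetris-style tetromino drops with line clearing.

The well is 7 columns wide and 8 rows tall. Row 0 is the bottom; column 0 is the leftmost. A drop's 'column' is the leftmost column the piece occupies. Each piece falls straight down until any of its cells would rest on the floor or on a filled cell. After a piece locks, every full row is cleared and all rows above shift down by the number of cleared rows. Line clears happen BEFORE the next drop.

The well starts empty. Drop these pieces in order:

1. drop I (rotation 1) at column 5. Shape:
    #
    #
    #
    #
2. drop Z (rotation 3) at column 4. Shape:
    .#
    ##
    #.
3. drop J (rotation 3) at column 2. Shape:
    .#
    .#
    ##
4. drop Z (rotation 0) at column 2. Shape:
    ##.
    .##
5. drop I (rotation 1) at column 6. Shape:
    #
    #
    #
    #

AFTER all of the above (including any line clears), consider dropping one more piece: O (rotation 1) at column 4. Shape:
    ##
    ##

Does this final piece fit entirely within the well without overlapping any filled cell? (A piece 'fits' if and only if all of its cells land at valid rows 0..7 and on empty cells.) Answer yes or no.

Answer: yes

Derivation:
Drop 1: I rot1 at col 5 lands with bottom-row=0; cleared 0 line(s) (total 0); column heights now [0 0 0 0 0 4 0], max=4
Drop 2: Z rot3 at col 4 lands with bottom-row=3; cleared 0 line(s) (total 0); column heights now [0 0 0 0 5 6 0], max=6
Drop 3: J rot3 at col 2 lands with bottom-row=0; cleared 0 line(s) (total 0); column heights now [0 0 1 3 5 6 0], max=6
Drop 4: Z rot0 at col 2 lands with bottom-row=5; cleared 0 line(s) (total 0); column heights now [0 0 7 7 6 6 0], max=7
Drop 5: I rot1 at col 6 lands with bottom-row=0; cleared 0 line(s) (total 0); column heights now [0 0 7 7 6 6 4], max=7
Test piece O rot1 at col 4 (width 2): heights before test = [0 0 7 7 6 6 4]; fits = True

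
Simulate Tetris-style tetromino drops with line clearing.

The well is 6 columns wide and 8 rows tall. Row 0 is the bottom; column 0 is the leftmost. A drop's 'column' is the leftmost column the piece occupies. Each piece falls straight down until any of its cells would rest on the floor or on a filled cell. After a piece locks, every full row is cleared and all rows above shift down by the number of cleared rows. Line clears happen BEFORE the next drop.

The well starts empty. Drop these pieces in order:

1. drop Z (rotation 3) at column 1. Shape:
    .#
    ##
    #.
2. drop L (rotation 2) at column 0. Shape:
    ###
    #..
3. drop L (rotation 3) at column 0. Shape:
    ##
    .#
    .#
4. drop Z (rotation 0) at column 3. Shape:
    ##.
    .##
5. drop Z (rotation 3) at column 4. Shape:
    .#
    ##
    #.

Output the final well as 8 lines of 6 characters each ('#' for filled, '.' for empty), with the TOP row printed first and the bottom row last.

Answer: ......
##....
.#....
.#...#
###.##
#.#.#.
.####.
.#..##

Derivation:
Drop 1: Z rot3 at col 1 lands with bottom-row=0; cleared 0 line(s) (total 0); column heights now [0 2 3 0 0 0], max=3
Drop 2: L rot2 at col 0 lands with bottom-row=2; cleared 0 line(s) (total 0); column heights now [4 4 4 0 0 0], max=4
Drop 3: L rot3 at col 0 lands with bottom-row=4; cleared 0 line(s) (total 0); column heights now [7 7 4 0 0 0], max=7
Drop 4: Z rot0 at col 3 lands with bottom-row=0; cleared 0 line(s) (total 0); column heights now [7 7 4 2 2 1], max=7
Drop 5: Z rot3 at col 4 lands with bottom-row=2; cleared 0 line(s) (total 0); column heights now [7 7 4 2 4 5], max=7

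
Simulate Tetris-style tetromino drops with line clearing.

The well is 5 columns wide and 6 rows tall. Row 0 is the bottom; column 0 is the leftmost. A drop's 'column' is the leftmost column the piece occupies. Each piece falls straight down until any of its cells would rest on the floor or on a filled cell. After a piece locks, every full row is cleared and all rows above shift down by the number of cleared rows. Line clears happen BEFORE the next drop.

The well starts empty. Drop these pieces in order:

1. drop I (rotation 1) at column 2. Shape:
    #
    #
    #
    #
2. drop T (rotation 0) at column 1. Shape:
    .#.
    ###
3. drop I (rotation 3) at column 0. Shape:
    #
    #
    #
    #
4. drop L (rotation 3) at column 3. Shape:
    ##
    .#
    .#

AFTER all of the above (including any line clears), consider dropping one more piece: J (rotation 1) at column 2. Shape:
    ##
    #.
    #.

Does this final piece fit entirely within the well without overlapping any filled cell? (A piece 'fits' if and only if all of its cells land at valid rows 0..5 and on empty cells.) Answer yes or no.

Drop 1: I rot1 at col 2 lands with bottom-row=0; cleared 0 line(s) (total 0); column heights now [0 0 4 0 0], max=4
Drop 2: T rot0 at col 1 lands with bottom-row=4; cleared 0 line(s) (total 0); column heights now [0 5 6 5 0], max=6
Drop 3: I rot3 at col 0 lands with bottom-row=0; cleared 0 line(s) (total 0); column heights now [4 5 6 5 0], max=6
Drop 4: L rot3 at col 3 lands with bottom-row=3; cleared 0 line(s) (total 0); column heights now [4 5 6 6 6], max=6
Test piece J rot1 at col 2 (width 2): heights before test = [4 5 6 6 6]; fits = False

Answer: no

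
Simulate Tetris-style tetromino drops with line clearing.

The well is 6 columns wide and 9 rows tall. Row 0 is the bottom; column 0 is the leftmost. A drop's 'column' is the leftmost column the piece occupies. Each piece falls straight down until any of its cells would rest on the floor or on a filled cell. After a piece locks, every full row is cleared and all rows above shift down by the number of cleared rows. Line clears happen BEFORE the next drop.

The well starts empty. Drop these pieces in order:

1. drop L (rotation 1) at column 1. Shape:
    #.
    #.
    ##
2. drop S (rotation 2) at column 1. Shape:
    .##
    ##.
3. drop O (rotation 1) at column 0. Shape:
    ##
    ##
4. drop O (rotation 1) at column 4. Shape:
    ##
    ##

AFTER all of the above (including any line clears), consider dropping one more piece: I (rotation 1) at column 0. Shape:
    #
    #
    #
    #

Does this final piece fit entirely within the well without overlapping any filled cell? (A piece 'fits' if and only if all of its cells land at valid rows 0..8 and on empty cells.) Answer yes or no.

Answer: no

Derivation:
Drop 1: L rot1 at col 1 lands with bottom-row=0; cleared 0 line(s) (total 0); column heights now [0 3 1 0 0 0], max=3
Drop 2: S rot2 at col 1 lands with bottom-row=3; cleared 0 line(s) (total 0); column heights now [0 4 5 5 0 0], max=5
Drop 3: O rot1 at col 0 lands with bottom-row=4; cleared 0 line(s) (total 0); column heights now [6 6 5 5 0 0], max=6
Drop 4: O rot1 at col 4 lands with bottom-row=0; cleared 0 line(s) (total 0); column heights now [6 6 5 5 2 2], max=6
Test piece I rot1 at col 0 (width 1): heights before test = [6 6 5 5 2 2]; fits = False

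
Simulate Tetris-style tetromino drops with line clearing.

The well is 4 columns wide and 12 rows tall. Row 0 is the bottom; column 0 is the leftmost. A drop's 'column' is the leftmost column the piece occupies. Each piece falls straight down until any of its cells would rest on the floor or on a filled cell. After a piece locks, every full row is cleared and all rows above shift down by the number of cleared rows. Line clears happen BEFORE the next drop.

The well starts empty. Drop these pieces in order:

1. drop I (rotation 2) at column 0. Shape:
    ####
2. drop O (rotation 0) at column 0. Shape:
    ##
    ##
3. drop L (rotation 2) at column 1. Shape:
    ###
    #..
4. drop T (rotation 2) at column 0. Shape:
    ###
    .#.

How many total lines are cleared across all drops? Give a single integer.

Answer: 1

Derivation:
Drop 1: I rot2 at col 0 lands with bottom-row=0; cleared 1 line(s) (total 1); column heights now [0 0 0 0], max=0
Drop 2: O rot0 at col 0 lands with bottom-row=0; cleared 0 line(s) (total 1); column heights now [2 2 0 0], max=2
Drop 3: L rot2 at col 1 lands with bottom-row=2; cleared 0 line(s) (total 1); column heights now [2 4 4 4], max=4
Drop 4: T rot2 at col 0 lands with bottom-row=4; cleared 0 line(s) (total 1); column heights now [6 6 6 4], max=6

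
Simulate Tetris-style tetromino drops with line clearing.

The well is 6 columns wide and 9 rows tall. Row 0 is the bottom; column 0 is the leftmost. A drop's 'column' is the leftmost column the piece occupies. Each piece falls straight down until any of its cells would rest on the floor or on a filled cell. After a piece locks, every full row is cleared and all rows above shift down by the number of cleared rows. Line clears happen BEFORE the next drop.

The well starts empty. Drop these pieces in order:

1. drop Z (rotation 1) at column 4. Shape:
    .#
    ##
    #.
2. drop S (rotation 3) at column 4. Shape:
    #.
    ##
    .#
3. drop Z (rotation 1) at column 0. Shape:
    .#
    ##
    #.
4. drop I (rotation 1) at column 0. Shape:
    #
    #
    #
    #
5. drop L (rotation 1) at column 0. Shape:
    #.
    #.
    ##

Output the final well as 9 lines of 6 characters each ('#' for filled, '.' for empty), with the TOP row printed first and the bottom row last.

Drop 1: Z rot1 at col 4 lands with bottom-row=0; cleared 0 line(s) (total 0); column heights now [0 0 0 0 2 3], max=3
Drop 2: S rot3 at col 4 lands with bottom-row=3; cleared 0 line(s) (total 0); column heights now [0 0 0 0 6 5], max=6
Drop 3: Z rot1 at col 0 lands with bottom-row=0; cleared 0 line(s) (total 0); column heights now [2 3 0 0 6 5], max=6
Drop 4: I rot1 at col 0 lands with bottom-row=2; cleared 0 line(s) (total 0); column heights now [6 3 0 0 6 5], max=6
Drop 5: L rot1 at col 0 lands with bottom-row=6; cleared 0 line(s) (total 0); column heights now [9 7 0 0 6 5], max=9

Answer: #.....
#.....
##....
#...#.
#...##
#....#
##...#
##..##
#...#.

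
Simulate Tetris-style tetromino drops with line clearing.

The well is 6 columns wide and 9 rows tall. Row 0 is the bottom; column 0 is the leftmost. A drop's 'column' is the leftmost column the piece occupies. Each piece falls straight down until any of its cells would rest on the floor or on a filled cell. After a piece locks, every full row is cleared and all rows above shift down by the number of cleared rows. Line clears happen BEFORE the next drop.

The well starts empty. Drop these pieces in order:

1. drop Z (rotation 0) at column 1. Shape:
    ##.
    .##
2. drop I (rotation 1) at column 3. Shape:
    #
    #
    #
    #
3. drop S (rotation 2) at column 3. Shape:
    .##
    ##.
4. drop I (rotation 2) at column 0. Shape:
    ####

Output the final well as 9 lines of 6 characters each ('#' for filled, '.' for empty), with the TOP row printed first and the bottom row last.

Answer: ......
......
......
...##.
...#..
...#..
...#..
.###..
..##..

Derivation:
Drop 1: Z rot0 at col 1 lands with bottom-row=0; cleared 0 line(s) (total 0); column heights now [0 2 2 1 0 0], max=2
Drop 2: I rot1 at col 3 lands with bottom-row=1; cleared 0 line(s) (total 0); column heights now [0 2 2 5 0 0], max=5
Drop 3: S rot2 at col 3 lands with bottom-row=5; cleared 0 line(s) (total 0); column heights now [0 2 2 6 7 7], max=7
Drop 4: I rot2 at col 0 lands with bottom-row=6; cleared 1 line(s) (total 1); column heights now [0 2 2 6 6 0], max=6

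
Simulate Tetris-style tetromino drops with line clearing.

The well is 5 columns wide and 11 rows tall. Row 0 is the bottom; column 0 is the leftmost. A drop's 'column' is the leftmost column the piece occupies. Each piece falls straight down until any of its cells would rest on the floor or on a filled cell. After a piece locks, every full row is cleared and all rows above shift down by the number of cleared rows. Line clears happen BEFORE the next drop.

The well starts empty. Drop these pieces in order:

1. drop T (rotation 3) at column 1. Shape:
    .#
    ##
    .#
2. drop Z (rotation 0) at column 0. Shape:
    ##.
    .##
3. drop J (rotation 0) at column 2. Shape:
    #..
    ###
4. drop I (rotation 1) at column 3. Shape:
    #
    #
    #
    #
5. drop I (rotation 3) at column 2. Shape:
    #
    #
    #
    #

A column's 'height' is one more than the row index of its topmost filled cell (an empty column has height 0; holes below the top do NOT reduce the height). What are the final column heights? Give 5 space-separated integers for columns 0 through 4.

Answer: 0 4 9 4 0

Derivation:
Drop 1: T rot3 at col 1 lands with bottom-row=0; cleared 0 line(s) (total 0); column heights now [0 2 3 0 0], max=3
Drop 2: Z rot0 at col 0 lands with bottom-row=3; cleared 0 line(s) (total 0); column heights now [5 5 4 0 0], max=5
Drop 3: J rot0 at col 2 lands with bottom-row=4; cleared 1 line(s) (total 1); column heights now [0 4 5 0 0], max=5
Drop 4: I rot1 at col 3 lands with bottom-row=0; cleared 0 line(s) (total 1); column heights now [0 4 5 4 0], max=5
Drop 5: I rot3 at col 2 lands with bottom-row=5; cleared 0 line(s) (total 1); column heights now [0 4 9 4 0], max=9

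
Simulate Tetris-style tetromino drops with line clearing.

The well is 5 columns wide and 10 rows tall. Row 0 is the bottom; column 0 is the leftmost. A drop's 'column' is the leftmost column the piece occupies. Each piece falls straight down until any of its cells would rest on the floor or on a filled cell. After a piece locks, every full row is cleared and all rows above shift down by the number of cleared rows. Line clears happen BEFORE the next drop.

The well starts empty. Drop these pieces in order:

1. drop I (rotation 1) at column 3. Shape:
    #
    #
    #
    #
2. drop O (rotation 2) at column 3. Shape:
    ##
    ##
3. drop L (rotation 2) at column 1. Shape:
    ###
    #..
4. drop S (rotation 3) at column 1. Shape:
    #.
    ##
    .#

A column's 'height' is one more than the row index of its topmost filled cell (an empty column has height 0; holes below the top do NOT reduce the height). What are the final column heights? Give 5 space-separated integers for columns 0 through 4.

Answer: 0 10 9 7 6

Derivation:
Drop 1: I rot1 at col 3 lands with bottom-row=0; cleared 0 line(s) (total 0); column heights now [0 0 0 4 0], max=4
Drop 2: O rot2 at col 3 lands with bottom-row=4; cleared 0 line(s) (total 0); column heights now [0 0 0 6 6], max=6
Drop 3: L rot2 at col 1 lands with bottom-row=5; cleared 0 line(s) (total 0); column heights now [0 7 7 7 6], max=7
Drop 4: S rot3 at col 1 lands with bottom-row=7; cleared 0 line(s) (total 0); column heights now [0 10 9 7 6], max=10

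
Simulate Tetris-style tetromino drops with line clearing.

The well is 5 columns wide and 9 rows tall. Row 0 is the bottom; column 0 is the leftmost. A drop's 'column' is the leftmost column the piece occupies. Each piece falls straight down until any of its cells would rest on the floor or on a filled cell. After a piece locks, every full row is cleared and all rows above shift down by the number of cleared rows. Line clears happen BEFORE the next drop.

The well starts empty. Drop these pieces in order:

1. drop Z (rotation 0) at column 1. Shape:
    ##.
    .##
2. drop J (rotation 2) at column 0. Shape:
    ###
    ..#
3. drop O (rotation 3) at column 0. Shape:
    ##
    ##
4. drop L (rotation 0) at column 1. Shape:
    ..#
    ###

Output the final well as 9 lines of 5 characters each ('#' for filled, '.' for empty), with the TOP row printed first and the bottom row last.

Answer: .....
...#.
.###.
##...
##...
###..
..#..
.##..
..##.

Derivation:
Drop 1: Z rot0 at col 1 lands with bottom-row=0; cleared 0 line(s) (total 0); column heights now [0 2 2 1 0], max=2
Drop 2: J rot2 at col 0 lands with bottom-row=2; cleared 0 line(s) (total 0); column heights now [4 4 4 1 0], max=4
Drop 3: O rot3 at col 0 lands with bottom-row=4; cleared 0 line(s) (total 0); column heights now [6 6 4 1 0], max=6
Drop 4: L rot0 at col 1 lands with bottom-row=6; cleared 0 line(s) (total 0); column heights now [6 7 7 8 0], max=8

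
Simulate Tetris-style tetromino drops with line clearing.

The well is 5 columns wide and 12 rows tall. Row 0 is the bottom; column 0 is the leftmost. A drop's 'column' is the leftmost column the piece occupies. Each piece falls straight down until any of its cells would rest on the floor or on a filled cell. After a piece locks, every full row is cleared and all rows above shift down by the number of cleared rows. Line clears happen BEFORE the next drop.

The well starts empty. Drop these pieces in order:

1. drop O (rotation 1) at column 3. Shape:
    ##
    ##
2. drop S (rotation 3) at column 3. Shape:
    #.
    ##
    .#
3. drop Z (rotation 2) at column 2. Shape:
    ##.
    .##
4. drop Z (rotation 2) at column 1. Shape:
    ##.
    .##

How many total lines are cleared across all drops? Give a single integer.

Answer: 0

Derivation:
Drop 1: O rot1 at col 3 lands with bottom-row=0; cleared 0 line(s) (total 0); column heights now [0 0 0 2 2], max=2
Drop 2: S rot3 at col 3 lands with bottom-row=2; cleared 0 line(s) (total 0); column heights now [0 0 0 5 4], max=5
Drop 3: Z rot2 at col 2 lands with bottom-row=5; cleared 0 line(s) (total 0); column heights now [0 0 7 7 6], max=7
Drop 4: Z rot2 at col 1 lands with bottom-row=7; cleared 0 line(s) (total 0); column heights now [0 9 9 8 6], max=9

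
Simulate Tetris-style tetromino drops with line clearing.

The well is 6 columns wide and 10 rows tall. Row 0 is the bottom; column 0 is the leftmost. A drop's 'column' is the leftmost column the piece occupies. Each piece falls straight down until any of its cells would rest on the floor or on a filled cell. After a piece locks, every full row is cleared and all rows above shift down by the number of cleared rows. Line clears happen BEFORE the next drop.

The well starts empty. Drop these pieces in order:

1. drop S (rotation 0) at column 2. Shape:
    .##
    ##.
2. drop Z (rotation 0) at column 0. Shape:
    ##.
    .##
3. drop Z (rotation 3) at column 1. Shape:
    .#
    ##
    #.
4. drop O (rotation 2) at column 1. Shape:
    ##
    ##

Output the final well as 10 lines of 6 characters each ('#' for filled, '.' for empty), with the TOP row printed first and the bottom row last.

Answer: ......
......
.##...
.##...
..#...
.##...
.#....
##....
.####.
..##..

Derivation:
Drop 1: S rot0 at col 2 lands with bottom-row=0; cleared 0 line(s) (total 0); column heights now [0 0 1 2 2 0], max=2
Drop 2: Z rot0 at col 0 lands with bottom-row=1; cleared 0 line(s) (total 0); column heights now [3 3 2 2 2 0], max=3
Drop 3: Z rot3 at col 1 lands with bottom-row=3; cleared 0 line(s) (total 0); column heights now [3 5 6 2 2 0], max=6
Drop 4: O rot2 at col 1 lands with bottom-row=6; cleared 0 line(s) (total 0); column heights now [3 8 8 2 2 0], max=8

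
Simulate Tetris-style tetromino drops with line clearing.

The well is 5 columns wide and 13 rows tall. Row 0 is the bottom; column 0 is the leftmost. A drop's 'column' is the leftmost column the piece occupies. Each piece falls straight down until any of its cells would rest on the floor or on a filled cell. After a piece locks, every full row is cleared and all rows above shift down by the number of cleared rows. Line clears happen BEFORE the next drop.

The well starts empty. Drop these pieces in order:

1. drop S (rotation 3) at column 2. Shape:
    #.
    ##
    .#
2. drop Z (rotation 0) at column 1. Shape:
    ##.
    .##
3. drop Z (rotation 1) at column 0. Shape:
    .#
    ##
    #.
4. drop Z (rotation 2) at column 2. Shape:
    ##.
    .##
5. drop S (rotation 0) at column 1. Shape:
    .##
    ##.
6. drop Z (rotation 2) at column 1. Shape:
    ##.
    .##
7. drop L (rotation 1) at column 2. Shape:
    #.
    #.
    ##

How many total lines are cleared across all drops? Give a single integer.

Answer: 1

Derivation:
Drop 1: S rot3 at col 2 lands with bottom-row=0; cleared 0 line(s) (total 0); column heights now [0 0 3 2 0], max=3
Drop 2: Z rot0 at col 1 lands with bottom-row=3; cleared 0 line(s) (total 0); column heights now [0 5 5 4 0], max=5
Drop 3: Z rot1 at col 0 lands with bottom-row=4; cleared 0 line(s) (total 0); column heights now [6 7 5 4 0], max=7
Drop 4: Z rot2 at col 2 lands with bottom-row=4; cleared 1 line(s) (total 1); column heights now [5 6 5 5 0], max=6
Drop 5: S rot0 at col 1 lands with bottom-row=6; cleared 0 line(s) (total 1); column heights now [5 7 8 8 0], max=8
Drop 6: Z rot2 at col 1 lands with bottom-row=8; cleared 0 line(s) (total 1); column heights now [5 10 10 9 0], max=10
Drop 7: L rot1 at col 2 lands with bottom-row=10; cleared 0 line(s) (total 1); column heights now [5 10 13 11 0], max=13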